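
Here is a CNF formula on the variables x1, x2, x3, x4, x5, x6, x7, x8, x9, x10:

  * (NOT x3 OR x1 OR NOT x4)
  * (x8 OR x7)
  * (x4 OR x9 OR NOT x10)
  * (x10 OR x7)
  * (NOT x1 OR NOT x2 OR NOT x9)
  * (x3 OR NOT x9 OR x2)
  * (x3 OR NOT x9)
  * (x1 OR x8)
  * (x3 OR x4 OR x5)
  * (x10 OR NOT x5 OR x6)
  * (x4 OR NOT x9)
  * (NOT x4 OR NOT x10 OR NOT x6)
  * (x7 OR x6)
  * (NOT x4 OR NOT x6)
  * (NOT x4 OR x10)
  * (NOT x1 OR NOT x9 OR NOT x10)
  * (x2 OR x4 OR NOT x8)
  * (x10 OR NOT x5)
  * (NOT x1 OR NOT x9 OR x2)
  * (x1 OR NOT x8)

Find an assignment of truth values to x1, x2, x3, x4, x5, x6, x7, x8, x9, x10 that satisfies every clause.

x1=T, x2=F, x3=T, x4=T, x5=F, x6=F, x7=T, x8=T, x9=F, x10=T

Pure literal: x7 appears only positively; assign x7 = True.
Set x1 = True and propagate.
Set x2 = False and propagate.
  then x9 is forced to False.
The remaining clauses are satisfied by x3 = True, x4 = True, x5 = False, x6 = False, x8 = True, x10 = True.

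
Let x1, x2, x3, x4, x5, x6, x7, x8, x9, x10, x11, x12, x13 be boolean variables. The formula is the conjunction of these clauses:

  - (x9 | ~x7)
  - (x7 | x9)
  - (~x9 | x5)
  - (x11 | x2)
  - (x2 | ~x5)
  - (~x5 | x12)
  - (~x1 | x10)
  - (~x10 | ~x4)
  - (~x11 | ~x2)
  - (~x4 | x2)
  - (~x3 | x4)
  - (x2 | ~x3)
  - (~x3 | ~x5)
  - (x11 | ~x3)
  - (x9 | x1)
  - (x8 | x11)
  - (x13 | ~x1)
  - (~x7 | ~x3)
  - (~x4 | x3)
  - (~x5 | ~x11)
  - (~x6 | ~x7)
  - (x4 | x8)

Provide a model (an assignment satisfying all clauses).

x1 = 0, x2 = 1, x3 = 0, x4 = 0, x5 = 1, x6 = 1, x7 = 0, x8 = 1, x9 = 1, x10 = 0, x11 = 0, x12 = 1, x13 = 1

x8 occurs only positively in the remaining clauses — set x8 = True.
x12 occurs only positively in the remaining clauses — set x12 = True.
Try x1 = False.
  then x9 is forced to True.
  then x5 is forced to True.
  then x2 is forced to True.
  then x11 is forced to False.
  then x3 is forced to False.
  then x4 is forced to False.
Try x6 = True.
  then x7 is forced to False.
x10, x13 are now unconstrained; take x10 = False, x13 = True.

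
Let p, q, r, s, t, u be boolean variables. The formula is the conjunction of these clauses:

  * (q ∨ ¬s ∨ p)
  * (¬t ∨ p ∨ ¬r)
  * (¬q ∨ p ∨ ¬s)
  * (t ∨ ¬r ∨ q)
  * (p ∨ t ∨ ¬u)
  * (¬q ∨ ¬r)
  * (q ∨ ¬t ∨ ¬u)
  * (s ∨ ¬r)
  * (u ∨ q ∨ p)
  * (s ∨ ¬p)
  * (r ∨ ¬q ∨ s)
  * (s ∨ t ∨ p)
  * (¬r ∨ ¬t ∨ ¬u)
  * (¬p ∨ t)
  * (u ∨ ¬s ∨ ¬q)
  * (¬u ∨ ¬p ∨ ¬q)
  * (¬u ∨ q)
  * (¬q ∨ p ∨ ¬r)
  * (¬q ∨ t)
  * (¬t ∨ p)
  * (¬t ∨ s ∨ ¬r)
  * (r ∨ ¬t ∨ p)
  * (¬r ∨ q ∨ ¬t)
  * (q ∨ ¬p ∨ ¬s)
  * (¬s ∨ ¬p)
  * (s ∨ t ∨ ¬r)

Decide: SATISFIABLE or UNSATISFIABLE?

UNSATISFIABLE

p = True:
  propagation gives s=True; an empty clause results — contradiction.
p = False:
  propagation gives t=False, u=False, q=True; an empty clause results — contradiction.
Every branch closes, so no satisfying assignment exists.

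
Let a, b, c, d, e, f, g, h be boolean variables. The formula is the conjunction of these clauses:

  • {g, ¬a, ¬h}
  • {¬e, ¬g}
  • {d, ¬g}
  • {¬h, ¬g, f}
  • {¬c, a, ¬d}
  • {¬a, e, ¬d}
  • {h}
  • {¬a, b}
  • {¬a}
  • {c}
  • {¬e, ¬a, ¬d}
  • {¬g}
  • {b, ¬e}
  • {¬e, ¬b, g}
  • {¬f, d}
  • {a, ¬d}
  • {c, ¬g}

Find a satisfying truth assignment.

a=F, b=F, c=T, d=F, e=F, f=F, g=F, h=T

Unit propagation: (h) forces h = True.
(¬a) is a unit clause, so a = False.
The clause (c) is unit: c must be True.
The clause (¬d) is unit: d must be False.
Unit propagation: (¬g) forces g = False.
(¬f) is a unit clause, so f = False.
e occurs only negated in the remaining clauses — set e = False.
b is now unconstrained; take b = False.
Every clause has at least one true literal under this assignment.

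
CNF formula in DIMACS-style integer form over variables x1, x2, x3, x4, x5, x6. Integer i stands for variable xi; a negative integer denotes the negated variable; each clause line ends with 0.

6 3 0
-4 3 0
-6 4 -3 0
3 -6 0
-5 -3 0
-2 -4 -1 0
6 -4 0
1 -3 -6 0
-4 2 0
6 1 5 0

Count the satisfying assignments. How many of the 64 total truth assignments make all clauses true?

2

The models are:
  x1=1 x2=0 x3=1 x4=0 x5=0 x6=0
  x1=1 x2=1 x3=1 x4=0 x5=0 x6=0
That's 2 in total.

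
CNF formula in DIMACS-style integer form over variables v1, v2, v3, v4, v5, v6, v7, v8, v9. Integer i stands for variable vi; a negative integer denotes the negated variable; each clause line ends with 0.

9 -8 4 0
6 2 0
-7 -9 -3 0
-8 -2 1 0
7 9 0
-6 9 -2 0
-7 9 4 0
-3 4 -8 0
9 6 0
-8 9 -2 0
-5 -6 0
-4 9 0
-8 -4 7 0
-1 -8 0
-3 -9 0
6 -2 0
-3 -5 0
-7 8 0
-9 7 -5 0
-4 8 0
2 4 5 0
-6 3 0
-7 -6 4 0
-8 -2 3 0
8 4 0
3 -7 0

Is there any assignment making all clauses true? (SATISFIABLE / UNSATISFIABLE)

v8 = True:
  propagation gives v1=False, v2=False, v6=True, v5=False; an empty clause results — contradiction.
v8 = False:
  propagation gives v7=False, v9=True, v3=False, v5=False; an empty clause results — contradiction.
Every branch closes, so no satisfying assignment exists.

UNSATISFIABLE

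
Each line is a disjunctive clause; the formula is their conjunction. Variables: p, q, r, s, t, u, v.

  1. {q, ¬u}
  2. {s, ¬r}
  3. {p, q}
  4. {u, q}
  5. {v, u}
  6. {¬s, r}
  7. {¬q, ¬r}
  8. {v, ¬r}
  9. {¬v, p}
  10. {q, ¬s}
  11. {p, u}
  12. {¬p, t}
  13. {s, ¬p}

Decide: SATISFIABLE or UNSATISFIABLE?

SATISFIABLE

Try p = False.
  then q is forced to True.
  then r is forced to False.
  then s is forced to False.
  then v is forced to False.
  then u is forced to True.
t is now unconstrained; take t = False.
So p=False  q=True  r=False  s=False  t=False  u=True  v=False is a satisfying assignment.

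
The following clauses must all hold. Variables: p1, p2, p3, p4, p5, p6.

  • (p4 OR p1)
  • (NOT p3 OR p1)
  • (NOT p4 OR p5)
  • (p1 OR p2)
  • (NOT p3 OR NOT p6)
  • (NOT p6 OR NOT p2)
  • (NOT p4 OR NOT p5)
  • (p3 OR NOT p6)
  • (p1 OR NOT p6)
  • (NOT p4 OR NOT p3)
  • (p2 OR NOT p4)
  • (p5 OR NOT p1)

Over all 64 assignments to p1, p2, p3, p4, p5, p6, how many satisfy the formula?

4

The models are:
  p1=1 p2=0 p3=0 p4=0 p5=1 p6=0
  p1=1 p2=0 p3=1 p4=0 p5=1 p6=0
  p1=1 p2=1 p3=0 p4=0 p5=1 p6=0
  p1=1 p2=1 p3=1 p4=0 p5=1 p6=0
Count: 4.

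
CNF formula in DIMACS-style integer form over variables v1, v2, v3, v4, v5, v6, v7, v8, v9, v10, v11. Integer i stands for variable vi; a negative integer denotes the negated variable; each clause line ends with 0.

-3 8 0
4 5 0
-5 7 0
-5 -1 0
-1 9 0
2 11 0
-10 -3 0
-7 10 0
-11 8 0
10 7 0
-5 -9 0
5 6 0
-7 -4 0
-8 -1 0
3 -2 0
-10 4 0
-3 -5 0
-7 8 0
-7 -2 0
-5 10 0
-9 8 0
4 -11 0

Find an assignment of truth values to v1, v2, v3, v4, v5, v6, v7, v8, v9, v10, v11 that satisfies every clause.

v1=0, v2=0, v3=0, v4=1, v5=0, v6=1, v7=0, v8=1, v9=0, v10=1, v11=1

Check each clause:
  1. (v8 ∨ ¬v3) — v8 is true.
  2. (v4 ∨ v5) — v4 is true.
  3. (¬v5 ∨ v7) — ¬v5 is true.
  4. (¬v5 ∨ ¬v1) — ¬v5 is true.
  5. (v9 ∨ ¬v1) — ¬v1 is true.
  6. (v11 ∨ v2) — v11 is true.
  7. (¬v3 ∨ ¬v10) — ¬v3 is true.
  8. (v10 ∨ ¬v7) — ¬v7 is true.
  9. (¬v11 ∨ v8) — v8 is true.
  10. (v7 ∨ v10) — v10 is true.
  11. (¬v5 ∨ ¬v9) — ¬v5 is true.
  12. (v6 ∨ v5) — v6 is true.
  13. (¬v4 ∨ ¬v7) — ¬v7 is true.
  14. (¬v1 ∨ ¬v8) — ¬v1 is true.
  15. (¬v2 ∨ v3) — ¬v2 is true.
  16. (¬v10 ∨ v4) — v4 is true.
  17. (¬v5 ∨ ¬v3) — ¬v5 is true.
  18. (¬v7 ∨ v8) — v8 is true.
  19. (¬v2 ∨ ¬v7) — ¬v7 is true.
  20. (¬v5 ∨ v10) — v10 is true.
  21. (¬v9 ∨ v8) — v8 is true.
  22. (¬v11 ∨ v4) — v4 is true.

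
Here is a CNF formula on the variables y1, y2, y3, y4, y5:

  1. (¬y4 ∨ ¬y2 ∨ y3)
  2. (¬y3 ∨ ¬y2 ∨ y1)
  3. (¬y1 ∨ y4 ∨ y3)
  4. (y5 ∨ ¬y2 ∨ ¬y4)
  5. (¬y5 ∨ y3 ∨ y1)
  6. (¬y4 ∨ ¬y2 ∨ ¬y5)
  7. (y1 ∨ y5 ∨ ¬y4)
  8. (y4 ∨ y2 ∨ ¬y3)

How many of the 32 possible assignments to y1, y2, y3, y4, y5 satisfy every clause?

9

Case analysis on y4 and y2:
  y4=1, y2=1: a clause becomes empty — 0.
  y4=1, y2=0: 5 of the 8 assignments to (y1,y3,y5) work.
  y4=0, y2=1: remaining (y1,y3,y5) ∈ {(0,0,0); (1,1,0); (1,1,1)} — 3.
  y4=0, y2=0: remaining (y1,y3,y5) ∈ {(0,0,0)} — 1.
Total: 0 + 5 + 3 + 1 = 9.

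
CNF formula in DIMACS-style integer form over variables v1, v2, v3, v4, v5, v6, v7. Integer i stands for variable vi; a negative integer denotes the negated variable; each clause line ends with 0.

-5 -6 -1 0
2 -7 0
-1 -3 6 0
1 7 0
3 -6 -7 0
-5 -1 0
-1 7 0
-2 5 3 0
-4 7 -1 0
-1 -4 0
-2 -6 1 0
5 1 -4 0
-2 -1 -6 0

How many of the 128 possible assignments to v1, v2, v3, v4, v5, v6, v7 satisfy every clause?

The models are:
  v1=F v2=T v3=F v4=F v5=T v6=F v7=T
  v1=F v2=T v3=F v4=T v5=T v6=F v7=T
  v1=F v2=T v3=T v4=F v5=F v6=F v7=T
  v1=F v2=T v3=T v4=F v5=T v6=F v7=T
  v1=F v2=T v3=T v4=T v5=T v6=F v7=T
Count: 5.

5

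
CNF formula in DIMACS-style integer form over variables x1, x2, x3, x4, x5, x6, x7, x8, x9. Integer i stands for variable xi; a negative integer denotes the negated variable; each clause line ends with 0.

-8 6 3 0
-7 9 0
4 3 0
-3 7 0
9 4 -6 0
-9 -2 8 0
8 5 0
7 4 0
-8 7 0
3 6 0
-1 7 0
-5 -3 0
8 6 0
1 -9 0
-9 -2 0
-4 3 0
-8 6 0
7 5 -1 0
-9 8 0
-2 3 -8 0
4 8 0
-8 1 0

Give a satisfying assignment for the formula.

x1=1  x2=0  x3=1  x4=0  x5=0  x6=1  x7=1  x8=1  x9=1

Check each clause:
  1. (~x8 | x3 | x6) — x3 is true.
  2. (x9 | ~x7) — x9 is true.
  3. (x4 | x3) — x3 is true.
  4. (x7 | ~x3) — x7 is true.
  5. (~x6 | x4 | x9) — x9 is true.
  6. (~x9 | x8 | ~x2) — x8 is true.
  7. (x5 | x8) — x8 is true.
  8. (x7 | x4) — x7 is true.
  9. (x7 | ~x8) — x7 is true.
  10. (x6 | x3) — x3 is true.
  11. (x7 | ~x1) — x7 is true.
  12. (~x3 | ~x5) — ~x5 is true.
  13. (x8 | x6) — x8 is true.
  14. (~x9 | x1) — x1 is true.
  15. (~x9 | ~x2) — ~x2 is true.
  16. (~x4 | x3) — x3 is true.
  17. (~x8 | x6) — x6 is true.
  18. (x5 | ~x1 | x7) — x7 is true.
  19. (~x9 | x8) — x8 is true.
  20. (~x2 | ~x8 | x3) — x3 is true.
  21. (x4 | x8) — x8 is true.
  22. (x1 | ~x8) — x1 is true.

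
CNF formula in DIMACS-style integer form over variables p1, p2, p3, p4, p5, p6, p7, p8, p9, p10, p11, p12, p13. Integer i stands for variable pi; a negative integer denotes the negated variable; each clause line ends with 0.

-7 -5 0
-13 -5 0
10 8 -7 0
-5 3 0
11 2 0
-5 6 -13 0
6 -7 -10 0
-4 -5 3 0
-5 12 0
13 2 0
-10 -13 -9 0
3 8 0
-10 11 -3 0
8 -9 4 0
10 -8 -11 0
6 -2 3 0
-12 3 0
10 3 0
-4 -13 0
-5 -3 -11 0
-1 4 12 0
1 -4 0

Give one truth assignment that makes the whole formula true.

p1 = F, p2 = F, p3 = F, p4 = F, p5 = F, p6 = T, p7 = T, p8 = T, p9 = F, p10 = T, p11 = T, p12 = F, p13 = T

Check each clause:
  1. (¬p5 ∨ ¬p7) — ¬p5 is true.
  2. (¬p13 ∨ ¬p5) — ¬p5 is true.
  3. (¬p7 ∨ p10 ∨ p8) — p8 is true.
  4. (p3 ∨ ¬p5) — ¬p5 is true.
  5. (p11 ∨ p2) — p11 is true.
  6. (¬p5 ∨ p6 ∨ ¬p13) — p6 is true.
  7. (p6 ∨ ¬p7 ∨ ¬p10) — p6 is true.
  8. (¬p4 ∨ ¬p5 ∨ p3) — ¬p4 is true.
  9. (¬p5 ∨ p12) — ¬p5 is true.
  10. (p2 ∨ p13) — p13 is true.
  11. (¬p9 ∨ ¬p10 ∨ ¬p13) — ¬p9 is true.
  12. (p8 ∨ p3) — p8 is true.
  13. (p11 ∨ ¬p10 ∨ ¬p3) — p11 is true.
  14. (¬p9 ∨ p4 ∨ p8) — p8 is true.
  15. (p10 ∨ ¬p11 ∨ ¬p8) — p10 is true.
  16. (p6 ∨ ¬p2 ∨ p3) — ¬p2 is true.
  17. (p3 ∨ ¬p12) — ¬p12 is true.
  18. (p10 ∨ p3) — p10 is true.
  19. (¬p4 ∨ ¬p13) — ¬p4 is true.
  20. (¬p11 ∨ ¬p5 ∨ ¬p3) — ¬p3 is true.
  21. (¬p1 ∨ p12 ∨ p4) — ¬p1 is true.
  22. (¬p4 ∨ p1) — ¬p4 is true.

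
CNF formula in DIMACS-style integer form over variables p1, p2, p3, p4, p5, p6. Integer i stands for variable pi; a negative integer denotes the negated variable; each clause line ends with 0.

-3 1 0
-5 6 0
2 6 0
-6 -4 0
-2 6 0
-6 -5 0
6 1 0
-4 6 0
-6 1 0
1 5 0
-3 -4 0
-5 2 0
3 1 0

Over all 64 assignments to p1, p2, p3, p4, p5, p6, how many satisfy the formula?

4

Satisfying assignments:
  p1=T p2=F p3=F p4=F p5=F p6=T
  p1=T p2=F p3=T p4=F p5=F p6=T
  p1=T p2=T p3=F p4=F p5=F p6=T
  p1=T p2=T p3=T p4=F p5=F p6=T
Count: 4.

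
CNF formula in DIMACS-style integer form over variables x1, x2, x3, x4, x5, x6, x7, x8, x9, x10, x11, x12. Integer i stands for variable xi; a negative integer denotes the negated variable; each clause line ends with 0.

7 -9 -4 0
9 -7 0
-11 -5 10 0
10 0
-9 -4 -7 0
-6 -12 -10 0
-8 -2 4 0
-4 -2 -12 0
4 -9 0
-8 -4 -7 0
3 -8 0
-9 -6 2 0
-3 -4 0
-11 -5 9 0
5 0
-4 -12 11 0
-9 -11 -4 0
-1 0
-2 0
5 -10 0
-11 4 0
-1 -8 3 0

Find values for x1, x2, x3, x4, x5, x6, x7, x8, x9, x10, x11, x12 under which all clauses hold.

Unit propagation: (x10) forces x10 = True.
Unit propagation: (x5) forces x5 = True.
The clause (~x1) is unit: x1 must be False.
The clause (~x2) is unit: x2 must be False.
Pure literal: x8 appears only negated; assign x8 = False.
x12 occurs only negated in the remaining clauses — set x12 = False.
Try x3 = False.
Try x4 = True.
Branch on x6: take x6 = True.
  then x9 is forced to False.
  then x7 is forced to False.
  then x11 is forced to False.

x1=False  x2=False  x3=False  x4=True  x5=True  x6=True  x7=False  x8=False  x9=False  x10=True  x11=False  x12=False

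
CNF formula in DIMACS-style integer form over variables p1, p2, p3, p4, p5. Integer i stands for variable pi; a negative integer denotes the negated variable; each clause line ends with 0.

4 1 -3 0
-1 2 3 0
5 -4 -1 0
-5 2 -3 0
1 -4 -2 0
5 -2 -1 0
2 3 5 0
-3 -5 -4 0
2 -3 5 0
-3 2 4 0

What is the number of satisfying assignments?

Satisfying assignments:
  p1=0 p2=0 p3=0 p4=0 p5=1
  p1=0 p2=0 p3=0 p4=1 p5=1
  p1=0 p2=1 p3=0 p4=0 p5=0
  p1=0 p2=1 p3=0 p4=0 p5=1
  p1=1 p2=1 p3=0 p4=0 p5=1
  p1=1 p2=1 p3=0 p4=1 p5=1
  p1=1 p2=1 p3=1 p4=0 p5=1
Count: 7.

7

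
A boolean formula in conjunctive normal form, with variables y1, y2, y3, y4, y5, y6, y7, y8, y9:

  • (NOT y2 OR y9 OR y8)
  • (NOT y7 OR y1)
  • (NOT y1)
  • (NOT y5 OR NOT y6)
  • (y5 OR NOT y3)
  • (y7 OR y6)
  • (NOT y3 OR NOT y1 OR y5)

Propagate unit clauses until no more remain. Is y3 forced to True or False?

False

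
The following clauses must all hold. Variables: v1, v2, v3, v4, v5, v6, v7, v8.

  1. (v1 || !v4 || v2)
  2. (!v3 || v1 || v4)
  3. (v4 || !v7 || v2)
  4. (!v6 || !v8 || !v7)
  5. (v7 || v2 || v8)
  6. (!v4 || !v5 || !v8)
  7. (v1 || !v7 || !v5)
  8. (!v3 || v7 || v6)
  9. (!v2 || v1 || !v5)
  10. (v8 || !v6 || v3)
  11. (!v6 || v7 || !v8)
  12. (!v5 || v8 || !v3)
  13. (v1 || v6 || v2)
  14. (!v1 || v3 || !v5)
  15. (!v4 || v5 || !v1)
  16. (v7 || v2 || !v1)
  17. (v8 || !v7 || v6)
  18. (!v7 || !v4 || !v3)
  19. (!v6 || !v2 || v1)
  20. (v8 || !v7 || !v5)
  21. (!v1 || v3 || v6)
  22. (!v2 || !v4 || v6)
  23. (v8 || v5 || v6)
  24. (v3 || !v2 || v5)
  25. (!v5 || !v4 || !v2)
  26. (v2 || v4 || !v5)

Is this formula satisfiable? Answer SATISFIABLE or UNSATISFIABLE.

SATISFIABLE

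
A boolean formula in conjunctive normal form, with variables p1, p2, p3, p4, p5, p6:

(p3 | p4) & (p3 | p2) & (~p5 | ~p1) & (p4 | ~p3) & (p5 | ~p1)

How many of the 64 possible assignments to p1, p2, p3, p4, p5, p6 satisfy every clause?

Split on p3, then p1.
  p3=T, p1=T: a clause becomes empty — 0.
  p3=T, p1=F: forces p4=T; p2, p5, p6 free → 2^3 = 8.
  p3=F, p1=T: a clause becomes empty — 0.
  p3=F, p1=F: remaining (p2,p4,p5,p6) ∈ {(T,T,F,F); (T,T,F,T); (T,T,T,F); (T,T,T,T)} — 4.
Total: 0 + 8 + 0 + 4 = 12.

12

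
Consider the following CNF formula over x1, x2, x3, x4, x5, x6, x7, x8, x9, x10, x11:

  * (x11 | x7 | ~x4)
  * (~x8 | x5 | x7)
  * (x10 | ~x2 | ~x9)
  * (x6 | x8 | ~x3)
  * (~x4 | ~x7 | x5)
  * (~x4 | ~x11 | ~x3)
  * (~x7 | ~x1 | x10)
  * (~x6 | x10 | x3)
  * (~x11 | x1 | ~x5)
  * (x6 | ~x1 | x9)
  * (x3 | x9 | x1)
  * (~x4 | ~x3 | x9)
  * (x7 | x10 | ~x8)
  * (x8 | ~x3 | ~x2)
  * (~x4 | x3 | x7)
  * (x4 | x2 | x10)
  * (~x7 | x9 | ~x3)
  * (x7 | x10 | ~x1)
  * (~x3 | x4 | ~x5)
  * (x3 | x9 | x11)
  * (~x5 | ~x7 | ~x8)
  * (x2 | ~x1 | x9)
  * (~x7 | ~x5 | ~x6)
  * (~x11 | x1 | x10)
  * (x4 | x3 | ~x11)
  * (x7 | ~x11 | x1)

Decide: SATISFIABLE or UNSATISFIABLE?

SATISFIABLE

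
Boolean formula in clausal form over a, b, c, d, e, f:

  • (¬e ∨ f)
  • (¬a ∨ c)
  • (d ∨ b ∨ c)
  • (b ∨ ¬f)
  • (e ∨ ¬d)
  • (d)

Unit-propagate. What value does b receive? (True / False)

Unit clause (d) sets d = True.
(e ∨ ¬d): since d = True, the clause reduces to (e). e = True.
In (f ∨ ¬e), ¬e is now false; f must hold, so f = True.
(¬f ∨ b) with f = True leaves only b, so b = True.

True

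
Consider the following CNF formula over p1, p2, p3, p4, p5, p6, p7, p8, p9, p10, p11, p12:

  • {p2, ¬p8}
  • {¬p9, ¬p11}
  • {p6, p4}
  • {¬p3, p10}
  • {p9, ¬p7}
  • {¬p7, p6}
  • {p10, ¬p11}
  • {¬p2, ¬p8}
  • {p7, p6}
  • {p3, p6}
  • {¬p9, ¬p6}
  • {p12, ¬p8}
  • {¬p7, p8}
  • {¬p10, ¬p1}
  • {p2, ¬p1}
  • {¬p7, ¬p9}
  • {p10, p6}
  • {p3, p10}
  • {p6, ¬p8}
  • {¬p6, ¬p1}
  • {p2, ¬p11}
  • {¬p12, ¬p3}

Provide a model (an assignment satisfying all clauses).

p1 = False  p2 = True  p3 = False  p4 = False  p5 = False  p6 = True  p7 = False  p8 = False  p9 = False  p10 = True  p11 = False  p12 = False

p1 occurs only negated in the remaining clauses — set p1 = False.
p11 occurs only negated in the remaining clauses — set p11 = False.
Branch on p2: take p2 = True.
  then p8 is forced to False.
  then p7 is forced to False.
  then p6 is forced to True.
  then p9 is forced to False.
Set p3 = False and propagate.
  then p10 is forced to True.
p4, p5, p12 are now unconstrained; take p4 = False, p5 = False, p12 = False.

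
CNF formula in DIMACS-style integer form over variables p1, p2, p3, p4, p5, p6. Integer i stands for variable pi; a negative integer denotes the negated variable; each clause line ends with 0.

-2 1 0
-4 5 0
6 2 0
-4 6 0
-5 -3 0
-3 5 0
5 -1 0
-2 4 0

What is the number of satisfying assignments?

6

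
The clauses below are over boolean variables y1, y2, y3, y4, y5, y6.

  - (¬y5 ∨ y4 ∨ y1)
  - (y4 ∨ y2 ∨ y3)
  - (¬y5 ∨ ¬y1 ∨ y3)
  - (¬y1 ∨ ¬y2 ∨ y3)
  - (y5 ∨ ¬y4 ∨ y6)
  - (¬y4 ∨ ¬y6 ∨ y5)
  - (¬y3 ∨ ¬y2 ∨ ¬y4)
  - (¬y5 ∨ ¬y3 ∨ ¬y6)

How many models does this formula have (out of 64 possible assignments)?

18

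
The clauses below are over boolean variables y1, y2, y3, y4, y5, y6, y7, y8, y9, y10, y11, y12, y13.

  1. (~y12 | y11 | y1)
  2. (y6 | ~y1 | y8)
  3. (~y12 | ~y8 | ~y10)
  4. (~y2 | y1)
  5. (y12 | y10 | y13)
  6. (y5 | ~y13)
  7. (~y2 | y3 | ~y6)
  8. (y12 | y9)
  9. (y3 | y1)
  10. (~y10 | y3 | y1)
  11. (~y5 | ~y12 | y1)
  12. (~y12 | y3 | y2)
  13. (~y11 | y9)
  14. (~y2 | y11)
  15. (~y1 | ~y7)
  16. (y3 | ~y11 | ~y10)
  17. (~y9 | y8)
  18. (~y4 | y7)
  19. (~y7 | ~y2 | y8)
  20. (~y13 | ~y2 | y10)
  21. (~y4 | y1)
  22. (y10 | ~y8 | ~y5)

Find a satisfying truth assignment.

y1=1, y2=0, y3=1, y4=0, y5=0, y6=1, y7=0, y8=0, y9=0, y10=1, y11=0, y12=1, y13=0

Check each clause:
  1. (~y12 | y1 | y11) — y1 is true.
  2. (~y1 | y8 | y6) — y6 is true.
  3. (~y10 | ~y8 | ~y12) — ~y8 is true.
  4. (~y2 | y1) — y1 is true.
  5. (y12 | y10 | y13) — y10 is true.
  6. (~y13 | y5) — ~y13 is true.
  7. (y3 | ~y6 | ~y2) — y3 is true.
  8. (y9 | y12) — y12 is true.
  9. (y1 | y3) — y1 is true.
  10. (~y10 | y3 | y1) — y1 is true.
  11. (~y12 | y1 | ~y5) — y1 is true.
  12. (y2 | y3 | ~y12) — y3 is true.
  13. (y9 | ~y11) — ~y11 is true.
  14. (~y2 | y11) — ~y2 is true.
  15. (~y1 | ~y7) — ~y7 is true.
  16. (~y11 | y3 | ~y10) — y3 is true.
  17. (y8 | ~y9) — ~y9 is true.
  18. (~y4 | y7) — ~y4 is true.
  19. (~y2 | y8 | ~y7) — ~y7 is true.
  20. (y10 | ~y2 | ~y13) — y10 is true.
  21. (~y4 | y1) — y1 is true.
  22. (~y8 | ~y5 | y10) — ~y8 is true.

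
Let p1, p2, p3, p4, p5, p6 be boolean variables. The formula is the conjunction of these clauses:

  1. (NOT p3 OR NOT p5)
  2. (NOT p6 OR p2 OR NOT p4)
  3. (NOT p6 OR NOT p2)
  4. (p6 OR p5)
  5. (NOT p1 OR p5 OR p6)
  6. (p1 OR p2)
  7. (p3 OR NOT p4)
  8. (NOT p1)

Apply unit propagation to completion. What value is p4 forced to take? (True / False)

False

(NOT p1) stands alone — p1 = False.
(p2 OR p1): since p1 = False, the clause reduces to (p2). p2 = True.
From (NOT p2 OR NOT p6) and p2 = True: p6 = False.
From (p5 OR p6) and p6 = False: p5 = True.
(NOT p5 OR NOT p3) with p5 = True leaves only NOT p3, so p3 = False.
(p3 OR NOT p4): since p3 = False, the clause reduces to (NOT p4). p4 = False.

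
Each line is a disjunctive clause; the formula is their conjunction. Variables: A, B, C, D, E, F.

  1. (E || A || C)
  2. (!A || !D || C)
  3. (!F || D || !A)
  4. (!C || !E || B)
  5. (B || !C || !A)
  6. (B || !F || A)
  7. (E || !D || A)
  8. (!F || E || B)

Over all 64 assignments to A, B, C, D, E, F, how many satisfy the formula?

23

Split on A, then B.
  A=T, B=T: E free; 4 ways for (C,D,F) × 2^1 = 8.
  A=T, B=F: remaining (C,D,E,F) ∈ {(F,F,F,F); (F,F,T,F)} — 2.
  A=F, B=T: F free; 5 ways for (C,D,E) × 2^1 = 10.
  A=F, B=F: remaining (C,D,E,F) ∈ {(F,F,T,F); (F,T,T,F); (T,F,F,F)} — 3.
Total: 8 + 2 + 10 + 3 = 23.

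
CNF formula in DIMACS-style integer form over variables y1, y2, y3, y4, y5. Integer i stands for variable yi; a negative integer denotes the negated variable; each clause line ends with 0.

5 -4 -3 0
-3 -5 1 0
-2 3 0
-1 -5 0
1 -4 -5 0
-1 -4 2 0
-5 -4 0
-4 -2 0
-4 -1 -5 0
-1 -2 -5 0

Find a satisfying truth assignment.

y1=T, y2=F, y3=T, y4=F, y5=F

y4 occurs only negated in the remaining clauses — set y4 = False.
Set y1 = True and propagate.
  then y5 is forced to False.
Set y2 = False and propagate.
y3 is now unconstrained; take y3 = True.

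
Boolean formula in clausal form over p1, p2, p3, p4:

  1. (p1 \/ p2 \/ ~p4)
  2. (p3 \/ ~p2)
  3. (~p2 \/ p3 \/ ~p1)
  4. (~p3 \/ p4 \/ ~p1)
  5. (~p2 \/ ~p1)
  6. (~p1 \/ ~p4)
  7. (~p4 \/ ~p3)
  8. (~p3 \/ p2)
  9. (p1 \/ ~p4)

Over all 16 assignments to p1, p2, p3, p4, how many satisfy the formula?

Satisfying assignments:
  p1=0 p2=0 p3=0 p4=0
  p1=0 p2=1 p3=1 p4=0
  p1=1 p2=0 p3=0 p4=0
That's 3 in total.

3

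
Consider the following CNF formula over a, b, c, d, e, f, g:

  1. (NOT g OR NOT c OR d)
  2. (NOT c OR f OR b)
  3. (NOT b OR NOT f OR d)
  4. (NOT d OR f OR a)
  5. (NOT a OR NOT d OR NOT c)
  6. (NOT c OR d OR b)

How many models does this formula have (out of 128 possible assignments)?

60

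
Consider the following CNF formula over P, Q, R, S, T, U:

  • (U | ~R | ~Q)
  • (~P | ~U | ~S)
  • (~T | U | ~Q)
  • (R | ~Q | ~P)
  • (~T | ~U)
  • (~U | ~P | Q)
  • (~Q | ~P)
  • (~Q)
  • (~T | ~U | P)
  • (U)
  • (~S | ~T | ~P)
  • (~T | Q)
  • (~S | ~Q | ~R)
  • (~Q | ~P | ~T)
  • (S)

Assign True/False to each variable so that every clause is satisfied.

The clause (~Q) is unit: Q must be False.
(U) is a unit clause, so U = True.
The clause (~T) is unit: T must be False.
The clause (~P) is unit: P must be False.
Unit propagation: (S) forces S = True.
R is now unconstrained; take R = False.

P=F  Q=F  R=F  S=T  T=F  U=T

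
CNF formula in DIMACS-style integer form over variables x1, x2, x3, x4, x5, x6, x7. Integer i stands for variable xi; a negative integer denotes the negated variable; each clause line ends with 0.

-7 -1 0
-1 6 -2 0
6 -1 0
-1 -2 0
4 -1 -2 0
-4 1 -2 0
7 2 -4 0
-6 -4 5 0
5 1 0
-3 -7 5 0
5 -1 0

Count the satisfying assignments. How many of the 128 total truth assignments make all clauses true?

Split on x1, then x2.
  x1=1, x2=1: a clause becomes empty — 0.
  x1=1, x2=0: remaining (x3,x4,x5,x6,x7) ∈ {(0,0,1,1,0); (1,0,1,1,0)} — 2.
  x1=0, x2=1: forces x4=0; x5=1; x3, x6, x7 free → 2^3 = 8.
  x1=0, x2=0: x3, x6 free; 3 ways for (x4,x5,x7) × 2^2 = 12.
Total: 0 + 2 + 8 + 12 = 22.

22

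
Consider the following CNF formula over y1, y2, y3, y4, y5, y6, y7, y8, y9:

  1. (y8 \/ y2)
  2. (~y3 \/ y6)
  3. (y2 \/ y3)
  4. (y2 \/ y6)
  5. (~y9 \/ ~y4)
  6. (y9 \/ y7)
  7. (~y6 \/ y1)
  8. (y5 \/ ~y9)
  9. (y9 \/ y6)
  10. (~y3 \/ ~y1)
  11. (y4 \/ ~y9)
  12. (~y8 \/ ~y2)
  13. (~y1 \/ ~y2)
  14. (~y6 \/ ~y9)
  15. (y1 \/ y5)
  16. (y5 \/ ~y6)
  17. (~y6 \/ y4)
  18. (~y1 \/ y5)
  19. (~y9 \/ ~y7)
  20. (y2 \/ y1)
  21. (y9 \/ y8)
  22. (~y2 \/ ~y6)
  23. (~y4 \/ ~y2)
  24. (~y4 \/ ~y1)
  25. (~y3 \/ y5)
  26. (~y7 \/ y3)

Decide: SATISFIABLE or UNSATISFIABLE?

y2 = True:
  propagation gives y8=False, y1=False, y6=False, y3=False; an empty clause results — contradiction.
y2 = False:
  propagation gives y8=True, y3=True, y6=True, y1=True; an empty clause results — contradiction.
Every branch closes, so no satisfying assignment exists.

UNSATISFIABLE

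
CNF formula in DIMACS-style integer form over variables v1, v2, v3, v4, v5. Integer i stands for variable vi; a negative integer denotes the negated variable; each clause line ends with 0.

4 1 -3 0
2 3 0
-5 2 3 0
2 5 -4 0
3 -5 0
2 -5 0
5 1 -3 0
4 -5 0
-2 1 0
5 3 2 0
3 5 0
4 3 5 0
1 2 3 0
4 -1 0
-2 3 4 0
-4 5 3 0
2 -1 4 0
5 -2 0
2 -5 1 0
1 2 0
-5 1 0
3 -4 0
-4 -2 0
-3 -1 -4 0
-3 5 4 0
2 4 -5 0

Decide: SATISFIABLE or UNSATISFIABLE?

UNSATISFIABLE

v5 = True:
  propagation gives v3=True, v2=True, v4=True; an empty clause results — contradiction.
v5 = False:
  propagation gives v3=True, v1=True, v4=True; an empty clause results — contradiction.
Every branch closes, so no satisfying assignment exists.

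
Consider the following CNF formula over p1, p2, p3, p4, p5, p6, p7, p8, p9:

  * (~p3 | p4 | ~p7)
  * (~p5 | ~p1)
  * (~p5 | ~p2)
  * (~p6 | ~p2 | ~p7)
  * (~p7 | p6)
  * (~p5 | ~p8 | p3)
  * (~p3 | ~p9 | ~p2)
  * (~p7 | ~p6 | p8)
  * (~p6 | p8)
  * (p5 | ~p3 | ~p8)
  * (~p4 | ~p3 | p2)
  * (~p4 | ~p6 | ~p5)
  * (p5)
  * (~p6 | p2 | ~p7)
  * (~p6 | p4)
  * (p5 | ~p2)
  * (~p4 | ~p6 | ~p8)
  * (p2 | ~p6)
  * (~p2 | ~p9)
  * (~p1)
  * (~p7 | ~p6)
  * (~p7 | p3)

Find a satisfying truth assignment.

p1=F, p2=F, p3=T, p4=F, p5=T, p6=F, p7=F, p8=T, p9=F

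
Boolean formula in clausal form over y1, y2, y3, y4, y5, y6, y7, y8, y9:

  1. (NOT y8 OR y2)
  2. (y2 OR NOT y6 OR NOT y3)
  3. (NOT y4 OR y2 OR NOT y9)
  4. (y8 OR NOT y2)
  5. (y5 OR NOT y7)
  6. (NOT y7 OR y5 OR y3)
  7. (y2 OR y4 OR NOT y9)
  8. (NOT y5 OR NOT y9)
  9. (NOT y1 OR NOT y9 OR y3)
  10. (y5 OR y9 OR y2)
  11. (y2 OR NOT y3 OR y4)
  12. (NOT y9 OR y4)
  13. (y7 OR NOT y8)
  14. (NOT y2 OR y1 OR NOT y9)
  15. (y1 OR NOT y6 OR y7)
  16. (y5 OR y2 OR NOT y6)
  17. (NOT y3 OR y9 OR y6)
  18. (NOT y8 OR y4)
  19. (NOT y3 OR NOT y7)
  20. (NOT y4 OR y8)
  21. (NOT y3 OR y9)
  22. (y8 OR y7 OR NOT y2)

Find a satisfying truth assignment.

Try y1 = True.
Try y2 = False.
  then y8 is forced to False.
  then y4 is forced to False.
  then y9 is forced to False.
  then y5 is forced to True.
  then y3 is forced to False.
y6, y7 are now unconstrained; take y6 = False, y7 = False.

y1 = True, y2 = False, y3 = False, y4 = False, y5 = True, y6 = False, y7 = False, y8 = False, y9 = False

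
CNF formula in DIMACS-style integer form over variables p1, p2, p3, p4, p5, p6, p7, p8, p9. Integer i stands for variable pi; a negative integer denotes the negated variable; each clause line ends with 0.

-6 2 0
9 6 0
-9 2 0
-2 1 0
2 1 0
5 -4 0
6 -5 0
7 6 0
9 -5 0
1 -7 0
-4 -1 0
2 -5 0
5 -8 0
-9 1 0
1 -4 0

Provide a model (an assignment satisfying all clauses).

p1 = T, p2 = T, p3 = T, p4 = F, p5 = T, p6 = T, p7 = F, p8 = F, p9 = T

p4 occurs only negated in the remaining clauses — set p4 = False.
Pure literal: p8 appears only negated; assign p8 = False.
Branch on p1: take p1 = True.
Branch on p2: take p2 = True.
The remaining clauses are satisfied by p3 = True, p5 = True, p6 = True, p7 = False, p9 = True.
Every clause has at least one true literal under this assignment.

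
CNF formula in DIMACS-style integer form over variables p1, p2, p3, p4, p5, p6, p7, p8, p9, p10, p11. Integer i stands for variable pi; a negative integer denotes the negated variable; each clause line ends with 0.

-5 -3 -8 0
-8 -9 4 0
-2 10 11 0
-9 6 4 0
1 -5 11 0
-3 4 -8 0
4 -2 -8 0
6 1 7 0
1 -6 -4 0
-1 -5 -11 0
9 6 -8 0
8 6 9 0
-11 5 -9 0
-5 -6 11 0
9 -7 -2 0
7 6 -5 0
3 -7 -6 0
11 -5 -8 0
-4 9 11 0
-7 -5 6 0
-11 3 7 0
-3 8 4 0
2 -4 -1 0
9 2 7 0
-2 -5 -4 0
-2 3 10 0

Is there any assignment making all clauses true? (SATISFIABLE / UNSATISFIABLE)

Set p1 = True and propagate.
For the remaining variables, p2 = False, p3 = False, p4 = False, p5 = False, p6 = True, p7 = False, p8 = False, p9 = True, p10 = False, p11 = False works.
Every clause has at least one true literal under this assignment.
So p1=True, p2=False, p3=False, p4=False, p5=False, p6=True, p7=False, p8=False, p9=True, p10=False, p11=False is a satisfying assignment.

SATISFIABLE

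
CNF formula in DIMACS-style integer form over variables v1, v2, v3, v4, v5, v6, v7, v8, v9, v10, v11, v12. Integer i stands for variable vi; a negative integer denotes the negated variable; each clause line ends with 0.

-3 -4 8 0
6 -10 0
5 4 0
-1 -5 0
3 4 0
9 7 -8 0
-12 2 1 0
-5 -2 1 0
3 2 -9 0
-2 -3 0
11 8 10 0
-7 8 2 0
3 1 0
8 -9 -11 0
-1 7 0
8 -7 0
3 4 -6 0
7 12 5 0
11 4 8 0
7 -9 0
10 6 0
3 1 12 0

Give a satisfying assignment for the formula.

v1=T, v2=F, v3=F, v4=T, v5=F, v6=T, v7=T, v8=T, v9=F, v10=F, v11=T, v12=T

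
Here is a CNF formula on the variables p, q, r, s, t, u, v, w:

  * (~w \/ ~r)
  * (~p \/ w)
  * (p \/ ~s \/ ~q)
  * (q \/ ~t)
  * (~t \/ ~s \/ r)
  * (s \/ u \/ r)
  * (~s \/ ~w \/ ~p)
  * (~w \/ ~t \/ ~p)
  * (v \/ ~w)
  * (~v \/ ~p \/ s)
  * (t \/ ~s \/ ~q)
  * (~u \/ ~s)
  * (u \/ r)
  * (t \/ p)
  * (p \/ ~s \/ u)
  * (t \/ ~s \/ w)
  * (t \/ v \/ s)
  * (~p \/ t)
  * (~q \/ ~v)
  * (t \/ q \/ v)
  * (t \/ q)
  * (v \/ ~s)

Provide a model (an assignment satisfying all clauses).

p=0, q=1, r=0, s=0, t=1, u=1, v=0, w=0

Set p = False and propagate.
  then t is forced to True.
  then q is forced to True.
  then s is forced to False.
  then v is forced to False.
  then w is forced to False.
Branch on r: take r = False.
  then u is forced to True.
Every clause has at least one true literal under this assignment.
Check each clause:
  1. (~w \/ ~r) — ~w is true.
  2. (w \/ ~p) — ~p is true.
  3. (p \/ ~s \/ ~q) — ~s is true.
  4. (q \/ ~t) — q is true.
  5. (r \/ ~t \/ ~s) — ~s is true.
  6. (u \/ s \/ r) — u is true.
  7. (~p \/ ~s \/ ~w) — ~w is true.
  8. (~t \/ ~w \/ ~p) — ~w is true.
  9. (v \/ ~w) — ~w is true.
  10. (~v \/ ~p \/ s) — ~v is true.
  11. (~s \/ ~q \/ t) — ~s is true.
  12. (~s \/ ~u) — ~s is true.
  13. (u \/ r) — u is true.
  14. (p \/ t) — t is true.
  15. (p \/ u \/ ~s) — ~s is true.
  16. (w \/ t \/ ~s) — ~s is true.
  17. (s \/ t \/ v) — t is true.
  18. (t \/ ~p) — t is true.
  19. (~v \/ ~q) — ~v is true.
  20. (q \/ t \/ v) — q is true.
  21. (t \/ q) — q is true.
  22. (v \/ ~s) — ~s is true.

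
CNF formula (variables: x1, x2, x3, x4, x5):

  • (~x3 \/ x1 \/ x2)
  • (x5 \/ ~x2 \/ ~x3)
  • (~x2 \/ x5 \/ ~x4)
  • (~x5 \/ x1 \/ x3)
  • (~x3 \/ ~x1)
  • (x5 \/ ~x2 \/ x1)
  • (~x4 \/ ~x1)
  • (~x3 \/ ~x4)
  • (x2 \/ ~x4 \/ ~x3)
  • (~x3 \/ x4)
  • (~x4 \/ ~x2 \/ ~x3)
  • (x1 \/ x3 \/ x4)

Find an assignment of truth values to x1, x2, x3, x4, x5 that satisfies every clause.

x1=1  x2=0  x3=0  x4=0  x5=0

Check each clause:
  1. (x1 \/ ~x3 \/ x2) — x1 is true.
  2. (~x2 \/ ~x3 \/ x5) — ~x3 is true.
  3. (x5 \/ ~x2 \/ ~x4) — ~x4 is true.
  4. (~x5 \/ x3 \/ x1) — x1 is true.
  5. (~x1 \/ ~x3) — ~x3 is true.
  6. (x1 \/ x5 \/ ~x2) — x1 is true.
  7. (~x1 \/ ~x4) — ~x4 is true.
  8. (~x3 \/ ~x4) — ~x4 is true.
  9. (x2 \/ ~x4 \/ ~x3) — ~x4 is true.
  10. (x4 \/ ~x3) — ~x3 is true.
  11. (~x3 \/ ~x4 \/ ~x2) — ~x4 is true.
  12. (x4 \/ x1 \/ x3) — x1 is true.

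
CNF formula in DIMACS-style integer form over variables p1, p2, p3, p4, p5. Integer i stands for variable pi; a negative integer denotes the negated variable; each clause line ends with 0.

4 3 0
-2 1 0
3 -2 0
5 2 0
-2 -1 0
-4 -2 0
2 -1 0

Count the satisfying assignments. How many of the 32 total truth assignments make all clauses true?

3

The models are:
  p1=F p2=F p3=F p4=T p5=T
  p1=F p2=F p3=T p4=F p5=T
  p1=F p2=F p3=T p4=T p5=T
That's 3 in total.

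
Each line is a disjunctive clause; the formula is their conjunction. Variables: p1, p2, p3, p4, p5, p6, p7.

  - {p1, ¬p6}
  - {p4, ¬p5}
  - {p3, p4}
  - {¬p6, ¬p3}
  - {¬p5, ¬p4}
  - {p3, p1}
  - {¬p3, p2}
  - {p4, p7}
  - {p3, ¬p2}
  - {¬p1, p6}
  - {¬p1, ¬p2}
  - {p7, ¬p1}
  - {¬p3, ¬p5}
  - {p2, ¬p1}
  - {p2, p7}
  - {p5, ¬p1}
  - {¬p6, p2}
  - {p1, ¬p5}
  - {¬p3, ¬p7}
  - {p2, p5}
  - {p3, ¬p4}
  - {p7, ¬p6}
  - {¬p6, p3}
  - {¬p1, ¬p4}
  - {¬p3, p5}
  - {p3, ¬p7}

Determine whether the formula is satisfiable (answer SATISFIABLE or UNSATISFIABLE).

UNSATISFIABLE

p3 = True:
  propagation gives p6=False, p2=True, p1=False, p5=False; an empty clause results — contradiction.
p3 = False:
  propagation gives p4=True; an empty clause results — contradiction.
Every branch closes, so no satisfying assignment exists.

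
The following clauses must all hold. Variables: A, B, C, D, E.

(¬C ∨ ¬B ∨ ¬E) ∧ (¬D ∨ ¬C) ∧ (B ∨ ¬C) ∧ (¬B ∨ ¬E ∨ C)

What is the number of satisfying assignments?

Case analysis on C and B:
  C=T, B=T: remaining (A,D,E) ∈ {(F,F,F); (T,F,F)} — 2.
  C=T, B=F: a clause becomes empty — 0.
  C=F, B=T: remaining (A,D,E) ∈ {(F,F,F); (F,T,F); (T,F,F); (T,T,F)} — 4.
  C=F, B=F: A, D, E free → 2^3 = 8.
Total: 2 + 0 + 4 + 8 = 14.

14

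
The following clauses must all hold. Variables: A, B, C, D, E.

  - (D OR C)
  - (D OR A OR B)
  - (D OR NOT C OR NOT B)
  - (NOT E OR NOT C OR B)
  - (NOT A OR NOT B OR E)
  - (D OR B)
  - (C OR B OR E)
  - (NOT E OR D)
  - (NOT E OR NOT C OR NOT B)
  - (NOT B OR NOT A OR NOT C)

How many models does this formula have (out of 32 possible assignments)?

Split on B, then C.
  B=1, C=1: remaining (A,D,E) ∈ {(0,1,0)} — 1.
  B=1, C=0: remaining (A,D,E) ∈ {(0,1,0); (0,1,1); (1,1,1)} — 3.
  B=0, C=1: remaining (A,D,E) ∈ {(0,1,0); (1,1,0)} — 2.
  B=0, C=0: remaining (A,D,E) ∈ {(0,1,1); (1,1,1)} — 2.
Total: 1 + 3 + 2 + 2 = 8.

8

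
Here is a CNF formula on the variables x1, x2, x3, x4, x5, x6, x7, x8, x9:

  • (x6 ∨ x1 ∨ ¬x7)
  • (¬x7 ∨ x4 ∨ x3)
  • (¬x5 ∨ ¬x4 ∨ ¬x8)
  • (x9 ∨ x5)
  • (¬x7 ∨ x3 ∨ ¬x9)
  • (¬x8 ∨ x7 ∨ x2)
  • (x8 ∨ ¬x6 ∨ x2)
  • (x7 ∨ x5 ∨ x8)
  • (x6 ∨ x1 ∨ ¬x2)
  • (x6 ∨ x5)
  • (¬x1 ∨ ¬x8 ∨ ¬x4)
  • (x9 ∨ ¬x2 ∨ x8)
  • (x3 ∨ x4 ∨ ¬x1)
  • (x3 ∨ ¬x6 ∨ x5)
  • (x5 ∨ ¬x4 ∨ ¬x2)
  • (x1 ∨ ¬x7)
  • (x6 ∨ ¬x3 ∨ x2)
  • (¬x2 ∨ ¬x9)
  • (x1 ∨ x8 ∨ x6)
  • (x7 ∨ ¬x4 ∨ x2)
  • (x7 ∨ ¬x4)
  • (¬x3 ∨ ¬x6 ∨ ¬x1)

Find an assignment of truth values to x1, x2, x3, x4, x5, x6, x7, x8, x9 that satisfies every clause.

x1=T  x2=F  x3=F  x4=T  x5=T  x6=F  x7=T  x8=F  x9=F

Check each clause:
  1. (x6 ∨ ¬x7 ∨ x1) — x1 is true.
  2. (x3 ∨ ¬x7 ∨ x4) — x4 is true.
  3. (¬x5 ∨ ¬x4 ∨ ¬x8) — ¬x8 is true.
  4. (x9 ∨ x5) — x5 is true.
  5. (¬x7 ∨ x3 ∨ ¬x9) — ¬x9 is true.
  6. (x2 ∨ ¬x8 ∨ x7) — ¬x8 is true.
  7. (¬x6 ∨ x2 ∨ x8) — ¬x6 is true.
  8. (x7 ∨ x8 ∨ x5) — x5 is true.
  9. (x6 ∨ x1 ∨ ¬x2) — x1 is true.
  10. (x6 ∨ x5) — x5 is true.
  11. (¬x8 ∨ ¬x4 ∨ ¬x1) — ¬x8 is true.
  12. (x8 ∨ x9 ∨ ¬x2) — ¬x2 is true.
  13. (¬x1 ∨ x4 ∨ x3) — x4 is true.
  14. (¬x6 ∨ x3 ∨ x5) — ¬x6 is true.
  15. (¬x4 ∨ x5 ∨ ¬x2) — x5 is true.
  16. (¬x7 ∨ x1) — x1 is true.
  17. (x6 ∨ x2 ∨ ¬x3) — ¬x3 is true.
  18. (¬x9 ∨ ¬x2) — ¬x2 is true.
  19. (x8 ∨ x1 ∨ x6) — x1 is true.
  20. (¬x4 ∨ x2 ∨ x7) — x7 is true.
  21. (x7 ∨ ¬x4) — x7 is true.
  22. (¬x3 ∨ ¬x6 ∨ ¬x1) — ¬x6 is true.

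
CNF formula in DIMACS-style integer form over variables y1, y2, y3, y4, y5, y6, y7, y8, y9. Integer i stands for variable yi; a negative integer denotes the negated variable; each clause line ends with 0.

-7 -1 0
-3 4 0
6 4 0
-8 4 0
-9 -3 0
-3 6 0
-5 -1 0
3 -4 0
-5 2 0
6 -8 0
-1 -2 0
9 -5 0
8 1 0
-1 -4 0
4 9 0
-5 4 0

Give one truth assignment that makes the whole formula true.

y1=False  y2=True  y3=True  y4=True  y5=False  y6=True  y7=False  y8=True  y9=False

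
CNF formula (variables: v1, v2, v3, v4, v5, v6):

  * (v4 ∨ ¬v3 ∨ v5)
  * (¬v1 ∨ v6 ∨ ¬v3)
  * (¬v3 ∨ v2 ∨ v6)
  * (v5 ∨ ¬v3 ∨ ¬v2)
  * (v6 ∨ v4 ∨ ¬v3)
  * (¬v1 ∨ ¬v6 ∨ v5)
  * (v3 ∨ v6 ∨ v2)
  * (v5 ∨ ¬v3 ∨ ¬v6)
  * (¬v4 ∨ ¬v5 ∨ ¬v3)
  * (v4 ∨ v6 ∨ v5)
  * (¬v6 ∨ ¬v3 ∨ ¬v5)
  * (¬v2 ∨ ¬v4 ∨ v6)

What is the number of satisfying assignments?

14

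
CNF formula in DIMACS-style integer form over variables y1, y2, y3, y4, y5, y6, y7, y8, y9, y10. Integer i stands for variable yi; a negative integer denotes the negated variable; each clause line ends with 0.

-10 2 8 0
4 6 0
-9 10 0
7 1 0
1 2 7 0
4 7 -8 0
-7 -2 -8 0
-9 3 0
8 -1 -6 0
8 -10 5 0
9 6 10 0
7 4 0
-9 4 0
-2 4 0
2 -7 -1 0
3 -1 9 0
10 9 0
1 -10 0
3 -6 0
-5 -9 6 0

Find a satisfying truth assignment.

Pure literal: y3 appears only positively; assign y3 = True.
Pure literal: y4 appears only positively; assign y4 = True.
Try y1 = True.
Branch on y2: take y2 = True.
The remaining clauses are satisfied by y5 = False, y6 = False, y7 = False, y8 = True, y9 = True, y10 = True.

y1 = T  y2 = T  y3 = T  y4 = T  y5 = F  y6 = F  y7 = F  y8 = T  y9 = T  y10 = T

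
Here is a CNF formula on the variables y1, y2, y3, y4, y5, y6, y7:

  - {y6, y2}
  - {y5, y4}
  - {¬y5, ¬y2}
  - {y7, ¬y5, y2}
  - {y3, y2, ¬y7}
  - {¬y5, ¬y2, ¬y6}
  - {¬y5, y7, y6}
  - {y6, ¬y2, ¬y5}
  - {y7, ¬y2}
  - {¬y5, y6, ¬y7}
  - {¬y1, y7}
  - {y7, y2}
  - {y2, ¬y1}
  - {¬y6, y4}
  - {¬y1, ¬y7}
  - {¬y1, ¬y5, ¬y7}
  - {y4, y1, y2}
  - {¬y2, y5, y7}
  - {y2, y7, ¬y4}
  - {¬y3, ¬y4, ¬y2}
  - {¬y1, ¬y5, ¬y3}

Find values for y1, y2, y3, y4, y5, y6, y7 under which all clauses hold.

y1=F, y2=T, y3=F, y4=T, y5=F, y6=F, y7=T

Check each clause:
  1. {y2, y6} — y2 is true.
  2. {y5, y4} — y4 is true.
  3. {¬y2, ¬y5} — ¬y5 is true.
  4. {y7, ¬y5, y2} — y2 is true.
  5. {y3, ¬y7, y2} — y2 is true.
  6. {¬y2, ¬y6, ¬y5} — ¬y6 is true.
  7. {y7, y6, ¬y5} — ¬y5 is true.
  8. {¬y5, y6, ¬y2} — ¬y5 is true.
  9. {¬y2, y7} — y7 is true.
  10. {y6, ¬y5, ¬y7} — ¬y5 is true.
  11. {y7, ¬y1} — ¬y1 is true.
  12. {y2, y7} — y2 is true.
  13. {¬y1, y2} — y2 is true.
  14. {y4, ¬y6} — ¬y6 is true.
  15. {¬y1, ¬y7} — ¬y1 is true.
  16. {¬y7, ¬y5, ¬y1} — ¬y5 is true.
  17. {y4, y1, y2} — y2 is true.
  18. {y5, y7, ¬y2} — y7 is true.
  19. {y7, y2, ¬y4} — y2 is true.
  20. {¬y3, ¬y4, ¬y2} — ¬y3 is true.
  21. {¬y1, ¬y3, ¬y5} — ¬y5 is true.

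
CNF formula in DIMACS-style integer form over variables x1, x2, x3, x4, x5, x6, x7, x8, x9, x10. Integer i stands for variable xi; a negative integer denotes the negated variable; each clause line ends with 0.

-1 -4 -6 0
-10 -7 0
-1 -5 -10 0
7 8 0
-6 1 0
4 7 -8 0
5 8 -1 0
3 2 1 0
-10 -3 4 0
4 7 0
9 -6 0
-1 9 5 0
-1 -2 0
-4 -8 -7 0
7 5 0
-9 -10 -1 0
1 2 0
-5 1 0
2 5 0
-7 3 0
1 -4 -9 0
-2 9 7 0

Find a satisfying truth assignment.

x1=True, x2=False, x3=True, x4=False, x5=True, x6=False, x7=True, x8=False, x9=False, x10=False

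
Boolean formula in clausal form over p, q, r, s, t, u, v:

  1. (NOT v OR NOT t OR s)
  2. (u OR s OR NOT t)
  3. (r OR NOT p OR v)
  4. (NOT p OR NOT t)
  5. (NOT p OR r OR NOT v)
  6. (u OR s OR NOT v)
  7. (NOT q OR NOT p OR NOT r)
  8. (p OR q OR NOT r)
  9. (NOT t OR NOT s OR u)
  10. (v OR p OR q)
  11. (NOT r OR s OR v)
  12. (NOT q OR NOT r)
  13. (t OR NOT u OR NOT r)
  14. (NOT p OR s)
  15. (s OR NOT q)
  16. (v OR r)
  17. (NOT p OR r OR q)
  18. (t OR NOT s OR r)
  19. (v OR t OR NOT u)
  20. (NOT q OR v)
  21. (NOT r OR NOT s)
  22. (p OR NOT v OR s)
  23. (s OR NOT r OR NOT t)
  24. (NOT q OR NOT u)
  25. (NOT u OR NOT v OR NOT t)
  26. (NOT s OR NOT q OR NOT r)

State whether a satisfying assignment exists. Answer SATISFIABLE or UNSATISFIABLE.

r = True:
  propagation gives q=False, p=True, t=False, u=False; an empty clause results — contradiction.
r = False:
  propagation gives v=True, p=False, s=True, t=True; an empty clause results — contradiction.
Every branch closes, so no satisfying assignment exists.

UNSATISFIABLE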